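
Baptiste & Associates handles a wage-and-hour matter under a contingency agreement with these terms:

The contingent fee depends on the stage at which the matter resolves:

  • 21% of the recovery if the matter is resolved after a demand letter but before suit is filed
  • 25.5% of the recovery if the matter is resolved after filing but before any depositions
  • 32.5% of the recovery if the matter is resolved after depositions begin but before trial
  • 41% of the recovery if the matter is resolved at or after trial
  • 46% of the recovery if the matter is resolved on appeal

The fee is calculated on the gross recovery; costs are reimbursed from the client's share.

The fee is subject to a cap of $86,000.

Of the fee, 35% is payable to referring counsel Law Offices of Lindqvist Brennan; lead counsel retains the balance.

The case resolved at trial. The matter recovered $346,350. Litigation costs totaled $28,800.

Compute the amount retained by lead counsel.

Fee base is the gross recovery, $346,350; costs are reimbursed separately.
The matter resolved at trial, so the 41% rate applies.
$346,350 × 41% = $142,003.50
$142,003.50 exceeds the $86,000 cap, so the fee is capped at $86,000.00.
Referral share: 35% of $86,000.00 = $30,100.00; lead counsel retains $86,000.00 − $30,100.00 = $55,900.00.

$55,900.00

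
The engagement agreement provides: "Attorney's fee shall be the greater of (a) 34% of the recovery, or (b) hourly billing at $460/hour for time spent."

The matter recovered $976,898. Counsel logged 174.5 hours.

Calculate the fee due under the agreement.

$332,145.32

(a) 34% of $976,898 = $332,145.32
(b) 174.5 × $460 = $80,270.00
The greater is (a): $332,145.32.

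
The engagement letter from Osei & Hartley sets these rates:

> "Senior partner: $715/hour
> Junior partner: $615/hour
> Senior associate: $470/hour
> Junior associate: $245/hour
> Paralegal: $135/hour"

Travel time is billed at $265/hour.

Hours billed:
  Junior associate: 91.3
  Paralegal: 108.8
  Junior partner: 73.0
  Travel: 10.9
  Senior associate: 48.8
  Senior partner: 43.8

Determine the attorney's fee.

Senior partner: 43.8 × $715 = $31,317.00
Junior partner: 73.0 × $615 = $44,895.00
Senior associate: 48.8 × $470 = $22,936.00
Junior associate: 91.3 × $245 = $22,368.50
Paralegal: 108.8 × $135 = $14,688.00
Subtotal: $31,317.00 + $44,895.00 + $22,936.00 + $22,368.50 + $14,688.00 = $136,204.50
Travel: 10.9 × $265 = $2,888.50
Total: $136,204.50 + $2,888.50 = $139,093.00

$139,093.00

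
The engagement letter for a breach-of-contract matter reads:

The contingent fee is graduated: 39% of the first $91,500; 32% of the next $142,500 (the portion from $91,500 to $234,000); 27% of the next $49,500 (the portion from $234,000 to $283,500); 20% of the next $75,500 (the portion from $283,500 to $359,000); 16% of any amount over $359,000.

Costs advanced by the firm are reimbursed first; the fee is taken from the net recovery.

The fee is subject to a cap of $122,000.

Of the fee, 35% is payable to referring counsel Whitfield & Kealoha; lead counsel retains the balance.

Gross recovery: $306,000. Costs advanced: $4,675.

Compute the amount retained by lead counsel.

Fee base (net of costs): $306,000 − $4,675 = $301,325
First $91,500 at 39% = $35,685.00
Next $142,500 at 32% = $45,600.00
Next $49,500 at 27% = $13,365.00
Remaining $17,825 at 20% = $3,565.00
Fee: $35,685.00 + $45,600.00 + $13,365.00 + $3,565.00 = $98,215.00
$98,215.00 is under the $122,000 cap.
Referral share: 35% of $98,215.00 = $34,375.25; lead counsel retains $98,215.00 − $34,375.25 = $63,839.75.

$63,839.75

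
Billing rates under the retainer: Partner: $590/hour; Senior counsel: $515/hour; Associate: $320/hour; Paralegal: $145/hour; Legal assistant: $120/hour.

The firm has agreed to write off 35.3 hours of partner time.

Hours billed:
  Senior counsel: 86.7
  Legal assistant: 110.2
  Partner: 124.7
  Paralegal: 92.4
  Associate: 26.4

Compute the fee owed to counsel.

Partner: 124.7 × $590 = $73,573.00
Senior counsel: 86.7 × $515 = $44,650.50
Associate: 26.4 × $320 = $8,448.00
Paralegal: 92.4 × $145 = $13,398.00
Legal assistant: 110.2 × $120 = $13,224.00
Subtotal: $153,293.50
Write-off: 35.3 × $590 = $20,827.00
Total: $153,293.50 − $20,827.00 = $132,466.50

$132,466.50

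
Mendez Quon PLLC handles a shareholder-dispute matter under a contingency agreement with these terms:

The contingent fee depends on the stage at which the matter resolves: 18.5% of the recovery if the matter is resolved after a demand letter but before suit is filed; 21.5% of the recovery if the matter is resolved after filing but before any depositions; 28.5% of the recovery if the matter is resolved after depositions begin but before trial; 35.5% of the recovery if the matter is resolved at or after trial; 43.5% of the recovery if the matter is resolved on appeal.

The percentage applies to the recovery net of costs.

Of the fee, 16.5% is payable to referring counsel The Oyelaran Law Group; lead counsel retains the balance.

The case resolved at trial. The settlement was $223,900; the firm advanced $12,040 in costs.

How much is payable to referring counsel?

$12,409.70

Fee base (net of costs): $223,900 − $12,040 = $211,860
The matter resolved at trial, so the 35.5% rate applies.
$211,860 × 35.5% = $75,210.30
Referral share: 16.5% of $75,210.30 = $12,409.70; lead counsel retains $75,210.30 − $12,409.70 = $62,800.60.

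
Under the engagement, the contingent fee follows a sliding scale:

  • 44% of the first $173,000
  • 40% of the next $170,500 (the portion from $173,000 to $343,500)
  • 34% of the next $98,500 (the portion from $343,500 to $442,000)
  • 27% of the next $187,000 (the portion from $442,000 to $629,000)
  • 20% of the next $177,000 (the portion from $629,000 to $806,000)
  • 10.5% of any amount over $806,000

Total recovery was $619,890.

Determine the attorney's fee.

$225,840.30

First $173,000 at 44% = $76,120.00
Next $170,500 at 40% = $68,200.00
Next $98,500 at 34% = $33,490.00
Remaining $177,890 at 27% = $48,030.30
Fee: $76,120.00 + $68,200.00 + $33,490.00 + $48,030.30 = $225,840.30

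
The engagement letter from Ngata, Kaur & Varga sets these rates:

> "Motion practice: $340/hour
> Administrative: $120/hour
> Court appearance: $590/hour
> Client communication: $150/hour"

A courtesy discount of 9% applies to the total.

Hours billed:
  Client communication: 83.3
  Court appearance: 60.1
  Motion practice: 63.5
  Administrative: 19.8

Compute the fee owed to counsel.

$65,447.20

Motion practice: 63.5 × $340 = $21,590.00
Administrative: 19.8 × $120 = $2,376.00
Court appearance: 60.1 × $590 = $35,459.00
Client communication: 83.3 × $150 = $12,495.00
Subtotal: $71,920.00
Less 9% discount: −$6,472.80
Total: $71,920.00 − $6,472.80 = $65,447.20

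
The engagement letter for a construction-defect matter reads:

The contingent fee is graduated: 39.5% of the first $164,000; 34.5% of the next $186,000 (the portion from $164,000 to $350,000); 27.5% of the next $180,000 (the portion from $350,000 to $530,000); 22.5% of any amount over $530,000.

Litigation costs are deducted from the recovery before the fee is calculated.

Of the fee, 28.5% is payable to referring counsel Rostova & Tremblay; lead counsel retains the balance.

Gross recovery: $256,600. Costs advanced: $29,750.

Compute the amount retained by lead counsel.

$61,821.22

Fee base (net of costs): $256,600 − $29,750 = $226,850
First $164,000 at 39.5% = $64,780.00
Remaining $62,850 at 34.5% = $21,683.25
Fee: $64,780.00 + $21,683.25 = $86,463.25
Referral share: 28.5% of $86,463.25 = $24,642.03; lead counsel retains $86,463.25 − $24,642.03 = $61,821.22.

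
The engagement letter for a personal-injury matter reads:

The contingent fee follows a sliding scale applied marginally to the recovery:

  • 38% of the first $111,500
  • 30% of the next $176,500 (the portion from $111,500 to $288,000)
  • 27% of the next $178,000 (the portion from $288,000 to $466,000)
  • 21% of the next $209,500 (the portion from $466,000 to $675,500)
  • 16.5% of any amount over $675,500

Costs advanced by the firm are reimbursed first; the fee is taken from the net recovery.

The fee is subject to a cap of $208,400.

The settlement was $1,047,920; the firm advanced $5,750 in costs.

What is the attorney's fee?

Fee base (net of costs): $1,047,920 − $5,750 = $1,042,170
First $111,500 at 38% = $42,370.00
Next $176,500 at 30% = $52,950.00
Next $178,000 at 27% = $48,060.00
Next $209,500 at 21% = $43,995.00
Remaining $366,670 at 16.5% = $60,500.55
Fee: $42,370.00 + $52,950.00 + $48,060.00 + $43,995.00 + $60,500.55 = $247,875.55
$247,875.55 exceeds the $208,400 cap, so the fee is capped at $208,400.00.

$208,400.00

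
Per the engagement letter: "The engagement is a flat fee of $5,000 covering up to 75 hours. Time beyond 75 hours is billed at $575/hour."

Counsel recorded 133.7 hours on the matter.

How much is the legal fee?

$38,752.50

Flat fee: $5,000.00
Excess hours: 133.7 − 75 = 58.7
Overrun: 58.7 × $575 = $33,752.50
Total: $5,000.00 + $33,752.50 = $38,752.50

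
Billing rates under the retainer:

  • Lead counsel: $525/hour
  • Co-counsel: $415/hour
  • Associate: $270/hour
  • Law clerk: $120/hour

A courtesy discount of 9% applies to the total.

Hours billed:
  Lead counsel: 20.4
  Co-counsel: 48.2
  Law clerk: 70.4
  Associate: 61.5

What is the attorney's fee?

Lead counsel: 20.4 × $525 = $10,710.00
Co-counsel: 48.2 × $415 = $20,003.00
Associate: 61.5 × $270 = $16,605.00
Law clerk: 70.4 × $120 = $8,448.00
Subtotal: $55,766.00
Less 9% discount: −$5,018.94
Total: $55,766.00 − $5,018.94 = $50,747.06

$50,747.06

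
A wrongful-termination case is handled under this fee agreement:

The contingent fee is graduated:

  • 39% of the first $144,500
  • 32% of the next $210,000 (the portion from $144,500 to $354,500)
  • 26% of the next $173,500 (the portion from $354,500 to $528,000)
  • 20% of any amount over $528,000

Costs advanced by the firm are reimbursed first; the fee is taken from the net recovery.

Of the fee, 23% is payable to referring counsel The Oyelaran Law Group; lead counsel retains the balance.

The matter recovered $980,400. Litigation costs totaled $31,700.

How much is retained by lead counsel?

Fee base (net of costs): $980,400 − $31,700 = $948,700
First $144,500 at 39% = $56,355.00
Next $210,000 at 32% = $67,200.00
Next $173,500 at 26% = $45,110.00
Remaining $420,700 at 20% = $84,140.00
Fee: $56,355.00 + $67,200.00 + $45,110.00 + $84,140.00 = $252,805.00
Referral share: 23% of $252,805.00 = $58,145.15; lead counsel retains $252,805.00 − $58,145.15 = $194,659.85.

$194,659.85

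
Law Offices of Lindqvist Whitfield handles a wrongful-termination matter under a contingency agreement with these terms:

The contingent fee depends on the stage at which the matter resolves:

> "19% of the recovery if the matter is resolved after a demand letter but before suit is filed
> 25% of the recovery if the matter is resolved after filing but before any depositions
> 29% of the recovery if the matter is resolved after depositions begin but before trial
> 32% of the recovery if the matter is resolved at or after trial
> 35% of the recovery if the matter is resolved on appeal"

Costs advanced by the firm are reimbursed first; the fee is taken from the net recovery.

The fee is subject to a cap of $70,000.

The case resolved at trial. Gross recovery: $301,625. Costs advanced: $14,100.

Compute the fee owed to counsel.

$70,000.00

Fee base (net of costs): $301,625 − $14,100 = $287,525
The matter resolved at trial, so the 32% rate applies.
$287,525 × 32% = $92,008.00
$92,008.00 exceeds the $70,000 cap, so the fee is capped at $70,000.00.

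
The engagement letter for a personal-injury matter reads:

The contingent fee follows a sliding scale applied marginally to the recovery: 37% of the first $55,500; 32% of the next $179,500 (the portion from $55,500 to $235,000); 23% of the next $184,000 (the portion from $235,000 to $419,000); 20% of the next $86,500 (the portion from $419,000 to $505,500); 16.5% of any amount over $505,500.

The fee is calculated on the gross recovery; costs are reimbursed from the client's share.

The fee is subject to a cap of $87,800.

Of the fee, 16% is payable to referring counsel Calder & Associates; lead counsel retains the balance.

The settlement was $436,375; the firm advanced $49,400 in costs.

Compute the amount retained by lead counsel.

Fee base is the gross recovery, $436,375; costs are reimbursed separately.
First $55,500 at 37% = $20,535.00
Next $179,500 at 32% = $57,440.00
Next $184,000 at 23% = $42,320.00
Remaining $17,375 at 20% = $3,475.00
Fee: $20,535.00 + $57,440.00 + $42,320.00 + $3,475.00 = $123,770.00
$123,770.00 exceeds the $87,800 cap, so the fee is capped at $87,800.00.
Referral share: 16% of $87,800.00 = $14,048.00; lead counsel retains $87,800.00 − $14,048.00 = $73,752.00.

$73,752.00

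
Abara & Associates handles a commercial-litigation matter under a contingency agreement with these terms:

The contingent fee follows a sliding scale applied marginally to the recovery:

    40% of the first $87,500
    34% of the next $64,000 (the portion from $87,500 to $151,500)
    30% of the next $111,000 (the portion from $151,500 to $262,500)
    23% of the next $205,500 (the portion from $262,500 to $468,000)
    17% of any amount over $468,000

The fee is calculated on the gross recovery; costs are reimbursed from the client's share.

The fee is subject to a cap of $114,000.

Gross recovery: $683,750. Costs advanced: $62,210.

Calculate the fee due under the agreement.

Fee base is the gross recovery, $683,750; costs are reimbursed separately.
First $87,500 at 40% = $35,000.00
Next $64,000 at 34% = $21,760.00
Next $111,000 at 30% = $33,300.00
Next $205,500 at 23% = $47,265.00
Remaining $215,750 at 17% = $36,677.50
Fee: $35,000.00 + $21,760.00 + $33,300.00 + $47,265.00 + $36,677.50 = $174,002.50
$174,002.50 exceeds the $114,000 cap, so the fee is capped at $114,000.00.

$114,000.00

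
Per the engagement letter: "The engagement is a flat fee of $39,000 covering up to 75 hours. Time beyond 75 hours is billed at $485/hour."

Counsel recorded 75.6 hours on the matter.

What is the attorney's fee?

Flat fee: $39,000.00
Excess hours: 75.6 − 75 = 0.6
Overrun: 0.6 × $485 = $291.00
Total: $39,000.00 + $291.00 = $39,291.00

$39,291.00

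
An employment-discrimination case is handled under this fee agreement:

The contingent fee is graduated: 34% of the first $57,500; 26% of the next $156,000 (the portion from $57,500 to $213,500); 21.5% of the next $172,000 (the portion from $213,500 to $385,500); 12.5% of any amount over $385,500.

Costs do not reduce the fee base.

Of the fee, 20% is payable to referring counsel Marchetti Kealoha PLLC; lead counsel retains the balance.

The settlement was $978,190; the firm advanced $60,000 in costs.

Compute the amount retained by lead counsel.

Fee base is the gross recovery, $978,190; costs are reimbursed separately.
First $57,500 at 34% = $19,550.00
Next $156,000 at 26% = $40,560.00
Next $172,000 at 21.5% = $36,980.00
Remaining $592,690 at 12.5% = $74,086.25
Fee: $19,550.00 + $40,560.00 + $36,980.00 + $74,086.25 = $171,176.25
Referral share: 20% of $171,176.25 = $34,235.25; lead counsel retains $171,176.25 − $34,235.25 = $136,941.00.

$136,941.00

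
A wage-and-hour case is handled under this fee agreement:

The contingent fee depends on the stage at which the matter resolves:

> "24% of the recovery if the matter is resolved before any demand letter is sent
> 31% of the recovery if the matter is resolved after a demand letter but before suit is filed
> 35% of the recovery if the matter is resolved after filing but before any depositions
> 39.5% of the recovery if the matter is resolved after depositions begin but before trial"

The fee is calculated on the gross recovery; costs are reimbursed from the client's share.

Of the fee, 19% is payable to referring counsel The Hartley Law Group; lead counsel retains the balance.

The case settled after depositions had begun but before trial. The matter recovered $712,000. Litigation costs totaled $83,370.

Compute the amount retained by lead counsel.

Fee base is the gross recovery, $712,000; costs are reimbursed separately.
The matter settled after depositions had begun but before trial, so the 39.5% rate applies.
$712,000 × 39.5% = $281,240.00
Referral share: 19% of $281,240.00 = $53,435.60; lead counsel retains $281,240.00 − $53,435.60 = $227,804.40.

$227,804.40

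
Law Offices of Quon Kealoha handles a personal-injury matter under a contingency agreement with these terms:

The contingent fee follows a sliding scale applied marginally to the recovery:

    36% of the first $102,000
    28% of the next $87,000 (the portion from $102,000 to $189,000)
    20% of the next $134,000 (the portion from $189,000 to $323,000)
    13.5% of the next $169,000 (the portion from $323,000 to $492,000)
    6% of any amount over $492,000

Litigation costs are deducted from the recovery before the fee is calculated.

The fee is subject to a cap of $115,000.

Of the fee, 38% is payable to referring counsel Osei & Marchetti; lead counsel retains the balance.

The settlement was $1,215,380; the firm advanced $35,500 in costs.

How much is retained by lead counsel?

$71,300.00

Fee base (net of costs): $1,215,380 − $35,500 = $1,179,880
First $102,000 at 36% = $36,720.00
Next $87,000 at 28% = $24,360.00
Next $134,000 at 20% = $26,800.00
Next $169,000 at 13.5% = $22,815.00
Remaining $687,880 at 6% = $41,272.80
Fee: $36,720.00 + $24,360.00 + $26,800.00 + $22,815.00 + $41,272.80 = $151,967.80
$151,967.80 exceeds the $115,000 cap, so the fee is capped at $115,000.00.
Referral share: 38% of $115,000.00 = $43,700.00; lead counsel retains $115,000.00 − $43,700.00 = $71,300.00.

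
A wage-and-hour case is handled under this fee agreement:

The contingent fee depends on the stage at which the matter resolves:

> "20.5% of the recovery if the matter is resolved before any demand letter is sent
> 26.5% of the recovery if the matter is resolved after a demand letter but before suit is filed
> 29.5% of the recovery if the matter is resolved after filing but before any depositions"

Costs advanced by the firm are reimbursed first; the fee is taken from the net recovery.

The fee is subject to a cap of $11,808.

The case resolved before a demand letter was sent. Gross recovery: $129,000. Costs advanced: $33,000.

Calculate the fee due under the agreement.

$11,808.00

Fee base (net of costs): $129,000 − $33,000 = $96,000
The matter resolved before a demand letter was sent, so the 20.5% rate applies.
$96,000 × 20.5% = $19,680.00
$19,680.00 exceeds the $11,808 cap, so the fee is capped at $11,808.00.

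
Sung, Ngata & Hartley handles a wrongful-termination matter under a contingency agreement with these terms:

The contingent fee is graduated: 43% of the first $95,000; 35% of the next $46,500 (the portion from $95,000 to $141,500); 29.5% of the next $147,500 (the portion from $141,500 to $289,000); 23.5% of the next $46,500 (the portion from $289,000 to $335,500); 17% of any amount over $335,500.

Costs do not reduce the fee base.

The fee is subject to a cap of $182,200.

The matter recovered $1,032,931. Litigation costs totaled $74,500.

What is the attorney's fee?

$182,200.00

Fee base is the gross recovery, $1,032,931; costs are reimbursed separately.
First $95,000 at 43% = $40,850.00
Next $46,500 at 35% = $16,275.00
Next $147,500 at 29.5% = $43,512.50
Next $46,500 at 23.5% = $10,927.50
Remaining $697,431 at 17% = $118,563.27
Fee: $40,850.00 + $16,275.00 + $43,512.50 + $10,927.50 + $118,563.27 = $230,128.27
$230,128.27 exceeds the $182,200 cap, so the fee is capped at $182,200.00.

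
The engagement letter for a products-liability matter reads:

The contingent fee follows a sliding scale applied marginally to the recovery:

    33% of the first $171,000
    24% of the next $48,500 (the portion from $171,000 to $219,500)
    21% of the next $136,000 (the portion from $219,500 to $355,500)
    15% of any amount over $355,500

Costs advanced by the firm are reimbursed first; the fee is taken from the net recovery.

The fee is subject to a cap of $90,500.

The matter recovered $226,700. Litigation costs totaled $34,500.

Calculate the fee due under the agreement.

$61,518.00

Fee base (net of costs): $226,700 − $34,500 = $192,200
First $171,000 at 33% = $56,430.00
Remaining $21,200 at 24% = $5,088.00
Fee: $56,430.00 + $5,088.00 = $61,518.00
$61,518.00 is under the $90,500 cap.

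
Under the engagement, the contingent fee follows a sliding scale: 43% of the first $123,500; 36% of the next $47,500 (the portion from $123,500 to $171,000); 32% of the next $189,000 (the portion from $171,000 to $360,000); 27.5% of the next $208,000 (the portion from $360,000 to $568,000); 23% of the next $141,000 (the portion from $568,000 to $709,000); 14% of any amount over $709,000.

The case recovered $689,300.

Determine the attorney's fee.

First $123,500 at 43% = $53,105.00
Next $47,500 at 36% = $17,100.00
Next $189,000 at 32% = $60,480.00
Next $208,000 at 27.5% = $57,200.00
Remaining $121,300 at 23% = $27,899.00
Fee: $53,105.00 + $17,100.00 + $60,480.00 + $57,200.00 + $27,899.00 = $215,784.00

$215,784.00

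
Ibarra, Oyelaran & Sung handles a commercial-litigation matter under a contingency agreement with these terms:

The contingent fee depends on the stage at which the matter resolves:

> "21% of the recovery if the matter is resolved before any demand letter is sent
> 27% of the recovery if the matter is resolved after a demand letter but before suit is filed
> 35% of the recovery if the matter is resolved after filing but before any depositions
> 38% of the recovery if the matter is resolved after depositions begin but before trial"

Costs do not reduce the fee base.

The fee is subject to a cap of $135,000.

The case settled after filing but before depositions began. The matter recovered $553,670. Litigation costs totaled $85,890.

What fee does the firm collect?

Fee base is the gross recovery, $553,670; costs are reimbursed separately.
The matter settled after filing but before depositions began, so the 35% rate applies.
$553,670 × 35% = $193,784.50
$193,784.50 exceeds the $135,000 cap, so the fee is capped at $135,000.00.

$135,000.00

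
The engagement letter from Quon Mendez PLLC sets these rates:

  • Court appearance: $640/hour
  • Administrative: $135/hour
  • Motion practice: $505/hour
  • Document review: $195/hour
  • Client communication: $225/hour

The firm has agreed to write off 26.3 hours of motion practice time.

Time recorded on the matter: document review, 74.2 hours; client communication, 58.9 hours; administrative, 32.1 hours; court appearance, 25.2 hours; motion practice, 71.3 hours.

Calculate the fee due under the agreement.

Court appearance: 25.2 × $640 = $16,128.00
Administrative: 32.1 × $135 = $4,333.50
Motion practice: 71.3 × $505 = $36,006.50
Document review: 74.2 × $195 = $14,469.00
Client communication: 58.9 × $225 = $13,252.50
Subtotal: $84,189.50
Write-off: 26.3 × $505 = $13,281.50
Total: $84,189.50 − $13,281.50 = $70,908.00

$70,908.00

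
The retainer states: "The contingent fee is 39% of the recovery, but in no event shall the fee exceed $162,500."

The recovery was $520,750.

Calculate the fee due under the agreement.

$162,500.00

39% of $520,750 = $203,092.50
That exceeds the $162,500 cap, so the fee is capped at $162,500.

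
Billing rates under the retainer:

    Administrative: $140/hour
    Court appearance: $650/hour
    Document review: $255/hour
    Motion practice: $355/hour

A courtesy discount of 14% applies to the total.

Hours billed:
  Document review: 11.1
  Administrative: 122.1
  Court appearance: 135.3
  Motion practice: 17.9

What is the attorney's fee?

$98,232.64

Administrative: 122.1 × $140 = $17,094.00
Court appearance: 135.3 × $650 = $87,945.00
Document review: 11.1 × $255 = $2,830.50
Motion practice: 17.9 × $355 = $6,354.50
Subtotal: $114,224.00
Less 14% discount: −$15,991.36
Total: $114,224.00 − $15,991.36 = $98,232.64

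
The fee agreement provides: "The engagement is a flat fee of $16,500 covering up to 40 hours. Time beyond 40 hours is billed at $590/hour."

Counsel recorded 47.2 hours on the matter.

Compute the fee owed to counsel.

Flat fee: $16,500.00
Excess hours: 47.2 − 40 = 7.2
Overrun: 7.2 × $590 = $4,248.00
Total: $16,500.00 + $4,248.00 = $20,748.00

$20,748.00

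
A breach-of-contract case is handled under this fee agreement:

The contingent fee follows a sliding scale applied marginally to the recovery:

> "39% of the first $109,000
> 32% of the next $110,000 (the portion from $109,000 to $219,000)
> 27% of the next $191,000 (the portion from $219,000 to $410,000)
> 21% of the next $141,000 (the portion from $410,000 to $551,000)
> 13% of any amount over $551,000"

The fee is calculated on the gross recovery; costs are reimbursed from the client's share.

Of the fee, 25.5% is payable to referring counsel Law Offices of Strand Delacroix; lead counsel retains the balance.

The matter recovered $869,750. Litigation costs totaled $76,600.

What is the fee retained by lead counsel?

$149,243.99

Fee base is the gross recovery, $869,750; costs are reimbursed separately.
First $109,000 at 39% = $42,510.00
Next $110,000 at 32% = $35,200.00
Next $191,000 at 27% = $51,570.00
Next $141,000 at 21% = $29,610.00
Remaining $318,750 at 13% = $41,437.50
Fee: $42,510.00 + $35,200.00 + $51,570.00 + $29,610.00 + $41,437.50 = $200,327.50
Referral share: 25.5% of $200,327.50 = $51,083.51; lead counsel retains $200,327.50 − $51,083.51 = $149,243.99.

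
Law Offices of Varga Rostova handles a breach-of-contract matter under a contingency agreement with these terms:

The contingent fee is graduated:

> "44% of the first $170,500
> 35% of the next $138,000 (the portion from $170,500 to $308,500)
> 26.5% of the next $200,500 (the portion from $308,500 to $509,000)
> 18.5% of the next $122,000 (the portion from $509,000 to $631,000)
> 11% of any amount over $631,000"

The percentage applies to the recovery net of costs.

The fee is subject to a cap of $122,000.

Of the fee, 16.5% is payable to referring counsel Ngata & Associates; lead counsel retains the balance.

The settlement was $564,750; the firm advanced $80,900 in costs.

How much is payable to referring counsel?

Fee base (net of costs): $564,750 − $80,900 = $483,850
First $170,500 at 44% = $75,020.00
Next $138,000 at 35% = $48,300.00
Remaining $175,350 at 26.5% = $46,467.75
Fee: $75,020.00 + $48,300.00 + $46,467.75 = $169,787.75
$169,787.75 exceeds the $122,000 cap, so the fee is capped at $122,000.00.
Referral share: 16.5% of $122,000.00 = $20,130.00; lead counsel retains $122,000.00 − $20,130.00 = $101,870.00.

$20,130.00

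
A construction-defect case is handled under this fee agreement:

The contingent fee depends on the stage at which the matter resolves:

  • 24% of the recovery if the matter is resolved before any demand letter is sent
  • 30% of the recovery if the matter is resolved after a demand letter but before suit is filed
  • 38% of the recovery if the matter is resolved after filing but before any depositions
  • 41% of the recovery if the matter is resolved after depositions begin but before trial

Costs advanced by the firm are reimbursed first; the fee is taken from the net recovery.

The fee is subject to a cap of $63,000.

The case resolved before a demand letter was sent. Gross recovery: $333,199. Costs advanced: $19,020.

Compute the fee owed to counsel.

$63,000.00

Fee base (net of costs): $333,199 − $19,020 = $314,179
The matter resolved before a demand letter was sent, so the 24% rate applies.
$314,179 × 24% = $75,402.96
$75,402.96 exceeds the $63,000 cap, so the fee is capped at $63,000.00.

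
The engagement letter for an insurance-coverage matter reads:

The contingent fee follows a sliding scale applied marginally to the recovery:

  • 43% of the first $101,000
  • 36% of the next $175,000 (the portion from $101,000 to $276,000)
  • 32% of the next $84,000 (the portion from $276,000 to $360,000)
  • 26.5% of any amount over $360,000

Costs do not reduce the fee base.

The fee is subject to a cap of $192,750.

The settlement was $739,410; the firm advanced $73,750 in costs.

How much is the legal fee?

$192,750.00

Fee base is the gross recovery, $739,410; costs are reimbursed separately.
First $101,000 at 43% = $43,430.00
Next $175,000 at 36% = $63,000.00
Next $84,000 at 32% = $26,880.00
Remaining $379,410 at 26.5% = $100,543.65
Fee: $43,430.00 + $63,000.00 + $26,880.00 + $100,543.65 = $233,853.65
$233,853.65 exceeds the $192,750 cap, so the fee is capped at $192,750.00.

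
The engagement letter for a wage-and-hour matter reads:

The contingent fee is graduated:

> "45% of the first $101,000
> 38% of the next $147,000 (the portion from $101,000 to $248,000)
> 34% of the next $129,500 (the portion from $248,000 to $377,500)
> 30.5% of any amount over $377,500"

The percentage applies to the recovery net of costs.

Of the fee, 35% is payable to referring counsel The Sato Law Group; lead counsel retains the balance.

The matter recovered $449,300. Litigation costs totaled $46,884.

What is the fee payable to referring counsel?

Fee base (net of costs): $449,300 − $46,884 = $402,416
First $101,000 at 45% = $45,450.00
Next $147,000 at 38% = $55,860.00
Next $129,500 at 34% = $44,030.00
Remaining $24,916 at 30.5% = $7,599.38
Fee: $45,450.00 + $55,860.00 + $44,030.00 + $7,599.38 = $152,939.38
Referral share: 35% of $152,939.38 = $53,528.78; lead counsel retains $152,939.38 − $53,528.78 = $99,410.60.

$53,528.78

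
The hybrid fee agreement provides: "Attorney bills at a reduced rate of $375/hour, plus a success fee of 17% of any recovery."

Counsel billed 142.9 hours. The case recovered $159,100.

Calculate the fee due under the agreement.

Hourly: 142.9 × $375 = $53,587.50
Success fee: 17% of $159,100 = $27,047.00
Total: $53,587.50 + $27,047.00 = $80,634.50

$80,634.50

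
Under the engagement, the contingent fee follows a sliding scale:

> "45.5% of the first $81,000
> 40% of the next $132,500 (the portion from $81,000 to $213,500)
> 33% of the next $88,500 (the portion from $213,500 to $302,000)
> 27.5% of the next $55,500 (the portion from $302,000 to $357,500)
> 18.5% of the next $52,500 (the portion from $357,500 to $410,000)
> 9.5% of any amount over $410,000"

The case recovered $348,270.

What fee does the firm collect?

$131,784.25

First $81,000 at 45.5% = $36,855.00
Next $132,500 at 40% = $53,000.00
Next $88,500 at 33% = $29,205.00
Remaining $46,270 at 27.5% = $12,724.25
Fee: $36,855.00 + $53,000.00 + $29,205.00 + $12,724.25 = $131,784.25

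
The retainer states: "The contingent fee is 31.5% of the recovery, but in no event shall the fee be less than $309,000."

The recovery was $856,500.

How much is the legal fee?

31.5% of $856,500 = $269,797.50
That is below the $309,000 minimum, so the minimum applies.

$309,000.00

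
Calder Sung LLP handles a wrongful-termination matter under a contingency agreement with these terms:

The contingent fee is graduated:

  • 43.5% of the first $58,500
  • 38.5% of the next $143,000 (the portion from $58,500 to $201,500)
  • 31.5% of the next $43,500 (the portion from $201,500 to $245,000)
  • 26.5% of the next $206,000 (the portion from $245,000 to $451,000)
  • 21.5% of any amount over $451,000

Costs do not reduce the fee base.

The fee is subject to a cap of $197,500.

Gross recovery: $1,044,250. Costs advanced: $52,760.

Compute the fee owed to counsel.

Fee base is the gross recovery, $1,044,250; costs are reimbursed separately.
First $58,500 at 43.5% = $25,447.50
Next $143,000 at 38.5% = $55,055.00
Next $43,500 at 31.5% = $13,702.50
Next $206,000 at 26.5% = $54,590.00
Remaining $593,250 at 21.5% = $127,548.75
Fee: $25,447.50 + $55,055.00 + $13,702.50 + $54,590.00 + $127,548.75 = $276,343.75
$276,343.75 exceeds the $197,500 cap, so the fee is capped at $197,500.00.

$197,500.00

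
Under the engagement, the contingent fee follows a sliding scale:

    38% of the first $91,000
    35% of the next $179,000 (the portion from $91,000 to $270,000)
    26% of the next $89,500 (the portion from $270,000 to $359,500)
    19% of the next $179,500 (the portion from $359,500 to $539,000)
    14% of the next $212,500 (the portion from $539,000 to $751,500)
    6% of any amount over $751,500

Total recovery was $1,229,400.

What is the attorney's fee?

$213,029.00

First $91,000 at 38% = $34,580.00
Next $179,000 at 35% = $62,650.00
Next $89,500 at 26% = $23,270.00
Next $179,500 at 19% = $34,105.00
Next $212,500 at 14% = $29,750.00
Remaining $477,900 at 6% = $28,674.00
Fee: $34,580.00 + $62,650.00 + $23,270.00 + $34,105.00 + $29,750.00 + $28,674.00 = $213,029.00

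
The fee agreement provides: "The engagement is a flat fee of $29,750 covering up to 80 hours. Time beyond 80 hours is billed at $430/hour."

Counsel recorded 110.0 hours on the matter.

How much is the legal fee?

$42,650.00

Flat fee: $29,750.00
Excess hours: 110.0 − 80 = 30.0
Overrun: 30.0 × $430 = $12,900.00
Total: $29,750.00 + $12,900.00 = $42,650.00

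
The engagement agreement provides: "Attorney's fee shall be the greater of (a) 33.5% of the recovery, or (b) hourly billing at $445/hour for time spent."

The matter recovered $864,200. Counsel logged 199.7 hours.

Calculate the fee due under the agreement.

$289,507.00

(a) 33.5% of $864,200 = $289,507.00
(b) 199.7 × $445 = $88,866.50
The greater is (a): $289,507.00.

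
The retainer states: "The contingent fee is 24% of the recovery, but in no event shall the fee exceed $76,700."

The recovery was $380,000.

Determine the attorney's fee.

24% of $380,000 = $91,200.00
That exceeds the $76,700 cap, so the fee is capped at $76,700.

$76,700.00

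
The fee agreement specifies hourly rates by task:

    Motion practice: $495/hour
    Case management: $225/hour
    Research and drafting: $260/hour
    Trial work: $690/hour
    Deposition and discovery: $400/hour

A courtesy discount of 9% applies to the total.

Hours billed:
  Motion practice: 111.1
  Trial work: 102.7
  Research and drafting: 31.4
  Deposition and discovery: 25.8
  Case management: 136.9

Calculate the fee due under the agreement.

$159,381.04

Motion practice: 111.1 × $495 = $54,994.50
Case management: 136.9 × $225 = $30,802.50
Research and drafting: 31.4 × $260 = $8,164.00
Trial work: 102.7 × $690 = $70,863.00
Deposition and discovery: 25.8 × $400 = $10,320.00
Subtotal: $175,144.00
Less 9% discount: −$15,762.96
Total: $175,144.00 − $15,762.96 = $159,381.04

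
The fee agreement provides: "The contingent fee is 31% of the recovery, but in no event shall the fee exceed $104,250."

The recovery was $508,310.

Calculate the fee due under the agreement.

31% of $508,310 = $157,576.10
That exceeds the $104,250 cap, so the fee is capped at $104,250.

$104,250.00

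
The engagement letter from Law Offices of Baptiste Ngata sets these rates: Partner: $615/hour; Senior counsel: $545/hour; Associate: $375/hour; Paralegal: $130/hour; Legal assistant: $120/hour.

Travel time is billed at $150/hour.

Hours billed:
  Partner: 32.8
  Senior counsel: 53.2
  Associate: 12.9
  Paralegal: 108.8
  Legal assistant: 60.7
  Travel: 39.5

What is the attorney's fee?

Partner: 32.8 × $615 = $20,172.00
Senior counsel: 53.2 × $545 = $28,994.00
Associate: 12.9 × $375 = $4,837.50
Paralegal: 108.8 × $130 = $14,144.00
Legal assistant: 60.7 × $120 = $7,284.00
Subtotal: $20,172.00 + $28,994.00 + $4,837.50 + $14,144.00 + $7,284.00 = $75,431.50
Travel: 39.5 × $150 = $5,925.00
Total: $75,431.50 + $5,925.00 = $81,356.50

$81,356.50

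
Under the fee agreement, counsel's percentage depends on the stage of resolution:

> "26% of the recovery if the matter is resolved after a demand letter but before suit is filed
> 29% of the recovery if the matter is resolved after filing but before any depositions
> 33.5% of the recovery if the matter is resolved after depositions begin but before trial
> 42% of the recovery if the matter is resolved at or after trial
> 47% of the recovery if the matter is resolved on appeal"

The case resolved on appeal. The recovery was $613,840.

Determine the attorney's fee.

The matter resolved on appeal, so the 47% rate applies.
$613,840 × 47% = $288,504.80

$288,504.80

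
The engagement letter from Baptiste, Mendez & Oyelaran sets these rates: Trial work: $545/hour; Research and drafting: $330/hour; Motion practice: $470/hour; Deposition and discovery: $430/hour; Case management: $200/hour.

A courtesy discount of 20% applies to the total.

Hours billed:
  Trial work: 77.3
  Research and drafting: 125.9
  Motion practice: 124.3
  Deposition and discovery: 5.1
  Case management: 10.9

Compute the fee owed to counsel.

$117,175.60

Trial work: 77.3 × $545 = $42,128.50
Research and drafting: 125.9 × $330 = $41,547.00
Motion practice: 124.3 × $470 = $58,421.00
Deposition and discovery: 5.1 × $430 = $2,193.00
Case management: 10.9 × $200 = $2,180.00
Subtotal: $146,469.50
Less 20% discount: −$29,293.90
Total: $146,469.50 − $29,293.90 = $117,175.60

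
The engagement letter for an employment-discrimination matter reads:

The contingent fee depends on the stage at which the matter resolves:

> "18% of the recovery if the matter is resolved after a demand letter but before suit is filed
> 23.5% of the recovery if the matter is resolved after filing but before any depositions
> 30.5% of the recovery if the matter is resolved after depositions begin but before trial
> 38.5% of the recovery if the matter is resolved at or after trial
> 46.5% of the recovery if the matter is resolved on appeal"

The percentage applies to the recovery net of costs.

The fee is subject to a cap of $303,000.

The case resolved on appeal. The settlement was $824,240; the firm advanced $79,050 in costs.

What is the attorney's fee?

Fee base (net of costs): $824,240 − $79,050 = $745,190
The matter resolved on appeal, so the 46.5% rate applies.
$745,190 × 46.5% = $346,513.35
$346,513.35 exceeds the $303,000 cap, so the fee is capped at $303,000.00.

$303,000.00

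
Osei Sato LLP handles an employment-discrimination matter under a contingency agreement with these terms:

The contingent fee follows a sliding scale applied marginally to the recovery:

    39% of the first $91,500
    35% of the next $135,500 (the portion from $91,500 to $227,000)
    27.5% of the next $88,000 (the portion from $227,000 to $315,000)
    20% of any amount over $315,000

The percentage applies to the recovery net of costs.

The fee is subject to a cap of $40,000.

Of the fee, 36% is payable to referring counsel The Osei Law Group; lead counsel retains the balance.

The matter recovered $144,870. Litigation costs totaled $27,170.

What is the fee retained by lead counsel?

$25,600.00

Fee base (net of costs): $144,870 − $27,170 = $117,700
First $91,500 at 39% = $35,685.00
Remaining $26,200 at 35% = $9,170.00
Fee: $35,685.00 + $9,170.00 = $44,855.00
$44,855.00 exceeds the $40,000 cap, so the fee is capped at $40,000.00.
Referral share: 36% of $40,000.00 = $14,400.00; lead counsel retains $40,000.00 − $14,400.00 = $25,600.00.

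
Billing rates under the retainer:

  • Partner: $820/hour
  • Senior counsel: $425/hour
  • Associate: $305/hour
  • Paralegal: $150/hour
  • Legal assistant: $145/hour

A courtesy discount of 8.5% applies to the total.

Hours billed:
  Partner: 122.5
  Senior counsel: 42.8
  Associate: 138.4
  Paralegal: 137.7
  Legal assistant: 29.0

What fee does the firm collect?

Partner: 122.5 × $820 = $100,450.00
Senior counsel: 42.8 × $425 = $18,190.00
Associate: 138.4 × $305 = $42,212.00
Paralegal: 137.7 × $150 = $20,655.00
Legal assistant: 29.0 × $145 = $4,205.00
Subtotal: $185,712.00
Less 8.5% discount: −$15,785.52
Total: $185,712.00 − $15,785.52 = $169,926.48

$169,926.48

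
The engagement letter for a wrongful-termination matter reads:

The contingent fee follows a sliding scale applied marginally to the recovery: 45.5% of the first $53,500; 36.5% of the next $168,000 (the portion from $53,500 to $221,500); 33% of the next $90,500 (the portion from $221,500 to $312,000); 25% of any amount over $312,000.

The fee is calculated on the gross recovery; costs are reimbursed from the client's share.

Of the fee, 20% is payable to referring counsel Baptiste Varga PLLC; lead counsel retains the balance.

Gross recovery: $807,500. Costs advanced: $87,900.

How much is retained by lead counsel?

$191,522.00

Fee base is the gross recovery, $807,500; costs are reimbursed separately.
First $53,500 at 45.5% = $24,342.50
Next $168,000 at 36.5% = $61,320.00
Next $90,500 at 33% = $29,865.00
Remaining $495,500 at 25% = $123,875.00
Fee: $24,342.50 + $61,320.00 + $29,865.00 + $123,875.00 = $239,402.50
Referral share: 20% of $239,402.50 = $47,880.50; lead counsel retains $239,402.50 − $47,880.50 = $191,522.00.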